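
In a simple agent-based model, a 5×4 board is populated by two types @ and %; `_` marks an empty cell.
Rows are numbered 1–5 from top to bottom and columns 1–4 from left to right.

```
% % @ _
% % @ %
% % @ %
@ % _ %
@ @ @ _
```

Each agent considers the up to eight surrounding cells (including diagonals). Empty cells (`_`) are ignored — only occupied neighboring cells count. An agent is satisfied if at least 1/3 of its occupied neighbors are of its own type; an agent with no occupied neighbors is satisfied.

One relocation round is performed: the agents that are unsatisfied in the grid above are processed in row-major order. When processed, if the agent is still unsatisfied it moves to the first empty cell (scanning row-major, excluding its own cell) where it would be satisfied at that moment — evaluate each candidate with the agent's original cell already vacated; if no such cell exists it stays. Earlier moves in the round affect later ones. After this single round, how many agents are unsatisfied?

2

Initially unsatisfied (in order): (1,3), (2,3), (2,4), (3,3), (4,2).
  (1,3) → (1,4).
  (2,3) → (4,3).
  (2,4): now satisfied by earlier moves; stays.
  (3,3) → (5,4).
  (4,2) → (1,3).
Resulting grid:
% % % @
% % _ %
% % _ %
@ _ @ %
@ @ @ @
Unsatisfied now: (1,4), (4,4).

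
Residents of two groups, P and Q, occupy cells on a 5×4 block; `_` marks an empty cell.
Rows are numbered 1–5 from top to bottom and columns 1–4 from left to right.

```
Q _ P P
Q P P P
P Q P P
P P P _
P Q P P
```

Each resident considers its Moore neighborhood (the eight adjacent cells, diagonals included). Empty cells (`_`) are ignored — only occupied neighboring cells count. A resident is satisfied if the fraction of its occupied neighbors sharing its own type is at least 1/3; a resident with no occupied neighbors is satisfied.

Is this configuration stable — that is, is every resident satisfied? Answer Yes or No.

Row 1: (1,1)Q 1/2 ✓ · (1,3)P 4/4 ✓ · (1,4)P 3/3 ✓
Row 2: (2,1)Q 2/4 ✓ · (2,2)P 4/7 ✓ · (2,3)P 6/7 ✓ · (2,4)P 5/5 ✓
Row 3: (3,1)P 3/5 ✓ · (3,2)Q 1/8 ✗ · (3,3)P 6/7 ✓ · (3,4)P 4/4 ✓
Row 4: (4,1)P 3/5 ✓ · (4,2)P 6/8 ✓ · (4,3)P 5/7 ✓
Row 5: (5,1)P 2/3 ✓ · (5,2)Q 0/5 ✗ · (5,3)P 3/4 ✓ · (5,4)P 2/2 ✓
For instance (3,2) has only 1/8 same-type neighbors, below 1/3.

No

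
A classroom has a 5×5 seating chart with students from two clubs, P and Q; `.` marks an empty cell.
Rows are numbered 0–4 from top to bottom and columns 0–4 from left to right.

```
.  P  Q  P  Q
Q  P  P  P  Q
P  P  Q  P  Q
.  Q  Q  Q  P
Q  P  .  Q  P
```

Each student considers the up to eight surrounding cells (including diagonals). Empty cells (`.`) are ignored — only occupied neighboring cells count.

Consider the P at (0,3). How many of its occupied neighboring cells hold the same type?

2

Occupied neighbors of (0,3): (0,2)=Q, (0,4)=Q, (1,2)=P, (1,3)=P, (1,4)=Q.
Same type (P): 2 of 5.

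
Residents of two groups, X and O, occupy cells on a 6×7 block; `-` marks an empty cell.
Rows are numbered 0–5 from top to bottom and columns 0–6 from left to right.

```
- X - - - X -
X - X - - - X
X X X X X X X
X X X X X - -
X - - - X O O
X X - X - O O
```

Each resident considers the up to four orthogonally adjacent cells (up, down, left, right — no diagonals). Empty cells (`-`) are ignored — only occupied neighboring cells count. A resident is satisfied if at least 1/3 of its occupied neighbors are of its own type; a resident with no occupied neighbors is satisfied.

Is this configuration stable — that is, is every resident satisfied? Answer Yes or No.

Row 0: (0,1)X 0/0 ✓ · (0,5)X 0/0 ✓
Row 1: (1,0)X 1/1 ✓ · (1,2)X 1/1 ✓ · (1,6)X 1/1 ✓
Row 2: (2,0)X 3/3 ✓ · (2,1)X 3/3 ✓ · (2,2)X 4/4 ✓ · (2,3)X 3/3 ✓ · (2,4)X 3/3 ✓ · (2,5)X 2/2 ✓ · (2,6)X 2/2 ✓
Row 3: (3,0)X 3/3 ✓ · (3,1)X 3/3 ✓ · (3,2)X 3/3 ✓ · (3,3)X 3/3 ✓ · (3,4)X 3/3 ✓
Row 4: (4,0)X 2/2 ✓ · (4,4)X 1/2 ✓ · (4,5)O 2/3 ✓ · (4,6)O 2/2 ✓
Row 5: (5,0)X 2/2 ✓ · (5,1)X 1/1 ✓ · (5,3)X 0/0 ✓ · (5,5)O 2/2 ✓ · (5,6)O 2/2 ✓
All meet the threshold, so the configuration is stable.

Yes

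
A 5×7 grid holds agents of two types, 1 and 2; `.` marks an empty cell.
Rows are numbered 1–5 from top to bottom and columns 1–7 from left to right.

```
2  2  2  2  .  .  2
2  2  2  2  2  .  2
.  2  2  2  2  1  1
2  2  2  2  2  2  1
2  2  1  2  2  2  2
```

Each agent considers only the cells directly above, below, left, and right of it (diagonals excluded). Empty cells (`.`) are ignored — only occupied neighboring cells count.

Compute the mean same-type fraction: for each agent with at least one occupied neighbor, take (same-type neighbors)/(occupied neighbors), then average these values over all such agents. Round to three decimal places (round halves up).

0.828

Row 1: (1,1)2 2/2 · (1,2)2 3/3 · (1,3)2 3/3 · (1,4)2 2/2 · (1,7)2 1/1
Row 2: (2,1)2 2/2 · (2,2)2 4/4 · (2,3)2 4/4 · (2,4)2 4/4 · (2,5)2 2/2 · (2,7)2 1/2
Row 3: (3,2)2 3/3 · (3,3)2 4/4 · (3,4)2 4/4 · (3,5)2 3/4 · (3,6)1 1/3 · (3,7)1 2/3
Row 4: (4,1)2 2/2 · (4,2)2 4/4 · (4,3)2 3/4 · (4,4)2 4/4 · (4,5)2 4/4 · (4,6)2 2/4 · (4,7)1 1/3
Row 5: (5,1)2 2/2 · (5,2)2 2/3 · (5,3)1 0/3 · (5,4)2 2/3 · (5,5)2 3/3 · (5,6)2 3/3 · (5,7)2 1/2
Sum over 31 agents: 2/2 + 3/3 + 3/3 + 2/2 + 1/1 + 2/2 + 4/4 + 4/4 + 4/4 + 2/2 + 1/2 + 3/3 + 4/4 + 4/4 + 3/4 + 1/3 + 2/3 + 2/2 + 4/4 + 3/4 + 4/4 + 4/4 + 2/4 + 1/3 + 2/2 + 2/3 + 0/3 + 2/3 + 3/3 + 3/3 + 1/2 = 77/3; mean = 77/3 ÷ 31 = 77/93 = 0.827956… → 0.828.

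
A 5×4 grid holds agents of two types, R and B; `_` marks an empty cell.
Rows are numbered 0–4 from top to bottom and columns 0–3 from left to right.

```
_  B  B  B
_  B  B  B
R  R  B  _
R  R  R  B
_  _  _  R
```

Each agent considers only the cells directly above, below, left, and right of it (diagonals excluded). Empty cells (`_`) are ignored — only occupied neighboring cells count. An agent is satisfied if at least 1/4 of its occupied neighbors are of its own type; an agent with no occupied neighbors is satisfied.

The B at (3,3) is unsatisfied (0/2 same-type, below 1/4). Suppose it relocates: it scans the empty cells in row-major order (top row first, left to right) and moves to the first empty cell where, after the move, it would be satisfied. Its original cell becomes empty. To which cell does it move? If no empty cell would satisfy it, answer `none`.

Vacating (3,3). Empty cells in order:
  (0,0): 1/1 same-type → satisfied — stop here.

(0,0)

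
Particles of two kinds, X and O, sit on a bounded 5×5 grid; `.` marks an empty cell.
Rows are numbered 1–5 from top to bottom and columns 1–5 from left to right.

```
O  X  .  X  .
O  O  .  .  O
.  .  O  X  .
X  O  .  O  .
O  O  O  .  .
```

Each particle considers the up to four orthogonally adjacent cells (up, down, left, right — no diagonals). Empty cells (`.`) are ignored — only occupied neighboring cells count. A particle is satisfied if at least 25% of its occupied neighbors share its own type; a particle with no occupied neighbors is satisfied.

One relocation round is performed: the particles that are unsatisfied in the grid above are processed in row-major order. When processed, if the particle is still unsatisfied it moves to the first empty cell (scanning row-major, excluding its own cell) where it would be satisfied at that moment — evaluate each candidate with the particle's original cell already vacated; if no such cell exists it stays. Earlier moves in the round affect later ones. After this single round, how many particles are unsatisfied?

1

Initially unsatisfied (in order): (1,2), (3,3), (3,4), (4,1), (4,4).
  (1,2) → (1,3).
  (3,3) → (1,2).
  (3,4) → (1,5).
  (4,1) → (2,3).
  (4,4): now satisfied by earlier moves; stays.
Resulting grid:
O O X X X
O O X . O
. . . . .
. O . O .
O O O . .
Unsatisfied now: (2,5).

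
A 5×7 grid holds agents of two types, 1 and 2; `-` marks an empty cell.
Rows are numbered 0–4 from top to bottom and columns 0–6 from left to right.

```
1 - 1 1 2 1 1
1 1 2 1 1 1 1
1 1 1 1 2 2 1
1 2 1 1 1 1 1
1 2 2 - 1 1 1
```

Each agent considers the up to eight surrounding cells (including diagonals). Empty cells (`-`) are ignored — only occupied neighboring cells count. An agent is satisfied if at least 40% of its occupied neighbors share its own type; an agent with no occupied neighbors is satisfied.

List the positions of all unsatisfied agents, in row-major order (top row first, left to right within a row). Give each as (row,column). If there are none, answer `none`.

(0,4), (1,2), (2,4), (2,5), (3,1), (4,0)

Row 0: (0,0)1 2/2 satisfied · (0,2)1 3/4 satisfied · (0,3)1 3/5 satisfied · (0,4)2 0/5 not · (0,5)1 4/5 satisfied · (0,6)1 3/3 satisfied
Row 1: (1,0)1 4/4 satisfied · (1,1)1 6/7 satisfied · (1,2)2 0/7 not · (1,3)1 5/8 satisfied · (1,4)1 5/8 satisfied · (1,5)1 5/8 satisfied · (1,6)1 4/5 satisfied
Row 2: (2,0)1 4/5 satisfied · (2,1)1 6/8 satisfied · (2,2)1 6/8 satisfied · (2,3)1 6/8 satisfied · (2,4)2 1/8 not · (2,5)2 1/8 not · (2,6)1 4/5 satisfied
Row 3: (3,0)1 3/5 satisfied · (3,1)2 2/8 not · (3,2)1 4/7 satisfied · (3,3)1 5/7 satisfied · (3,4)1 5/7 satisfied · (3,5)1 6/8 satisfied · (3,6)1 4/5 satisfied
Row 4: (4,0)1 1/3 not · (4,1)2 2/5 satisfied · (4,2)2 2/4 satisfied · (4,4)1 4/4 satisfied · (4,5)1 5/5 satisfied · (4,6)1 3/3 satisfied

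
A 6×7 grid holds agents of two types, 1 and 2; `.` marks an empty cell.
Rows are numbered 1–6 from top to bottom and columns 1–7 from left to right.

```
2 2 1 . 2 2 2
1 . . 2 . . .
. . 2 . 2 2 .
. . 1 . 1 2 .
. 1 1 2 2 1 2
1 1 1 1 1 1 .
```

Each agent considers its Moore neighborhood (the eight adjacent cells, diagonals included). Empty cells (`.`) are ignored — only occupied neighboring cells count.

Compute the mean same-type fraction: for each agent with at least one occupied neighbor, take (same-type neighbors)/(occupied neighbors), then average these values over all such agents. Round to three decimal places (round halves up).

0.593

Row 1: (1,1)2 1/2 · (1,2)2 1/3 · (1,3)1 0/2 · (1,5)2 2/2 · (1,6)2 2/2 · (1,7)2 1/1
Row 2: (2,1)1 0/2 · (2,4)2 3/4
Row 3: (3,3)2 1/2 · (3,5)2 3/4 · (3,6)2 2/3
Row 4: (4,3)1 2/4 · (4,5)1 1/6 · (4,6)2 4/6
Row 5: (5,2)1 5/5 · (5,3)1 5/6 · (5,4)2 1/7 · (5,5)2 2/7 · (5,6)1 3/6 · (5,7)2 1/3
Row 6: (6,1)1 2/2 · (6,2)1 4/4 · (6,3)1 4/5 · (6,4)1 3/5 · (6,5)1 3/5 · (6,6)1 2/4
Sum over 26 agents: 1/2 + 1/3 + 0/2 + 2/2 + 2/2 + 1/1 + 0/2 + 3/4 + 1/2 + 3/4 + 2/3 + 2/4 + 1/6 + 4/6 + 5/5 + 5/6 + 1/7 + 2/7 + 3/6 + 1/3 + 2/2 + 4/4 + 4/5 + 3/5 + 3/5 + 2/4 = 108/7; mean = 108/7 ÷ 26 = 54/91 = 0.593406… → 0.593.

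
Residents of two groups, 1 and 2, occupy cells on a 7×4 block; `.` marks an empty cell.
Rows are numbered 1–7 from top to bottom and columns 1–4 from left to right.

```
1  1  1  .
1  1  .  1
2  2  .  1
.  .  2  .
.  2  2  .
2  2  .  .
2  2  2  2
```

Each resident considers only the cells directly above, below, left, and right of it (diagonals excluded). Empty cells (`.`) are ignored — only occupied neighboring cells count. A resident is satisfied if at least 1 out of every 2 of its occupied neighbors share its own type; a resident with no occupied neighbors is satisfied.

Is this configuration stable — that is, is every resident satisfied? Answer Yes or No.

Yes

(1,1)1 2/2 satisfied
(1,2)1 3/3 satisfied
(1,3)1 1/1 satisfied
(2,1)1 2/3 satisfied
(2,2)1 2/3 satisfied
(2,4)1 1/1 satisfied
(3,1)2 1/2 satisfied
(3,2)2 1/2 satisfied
(3,4)1 1/1 satisfied
(4,3)2 1/1 satisfied
(5,2)2 2/2 satisfied
(5,3)2 2/2 satisfied
(6,1)2 2/2 satisfied
(6,2)2 3/3 satisfied
(7,1)2 2/2 satisfied
(7,2)2 3/3 satisfied
(7,3)2 2/2 satisfied
(7,4)2 1/1 satisfied
All meet the threshold, so the configuration is stable.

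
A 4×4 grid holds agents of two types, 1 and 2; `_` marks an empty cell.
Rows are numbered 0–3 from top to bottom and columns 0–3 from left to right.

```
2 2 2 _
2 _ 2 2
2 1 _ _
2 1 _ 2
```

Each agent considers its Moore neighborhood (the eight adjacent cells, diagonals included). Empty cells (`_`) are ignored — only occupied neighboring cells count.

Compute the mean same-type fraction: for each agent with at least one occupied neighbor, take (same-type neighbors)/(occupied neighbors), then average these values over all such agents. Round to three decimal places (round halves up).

0.687

(0,0)2 2/2
(0,1)2 4/4
(0,2)2 3/3
(1,0)2 3/4
(1,2)2 3/4
(1,3)2 2/2
(2,0)2 2/4
(2,1)1 1/5
(3,0)2 1/3
(3,1)1 1/3
(3,3)2 — no occupied neighbors
Sum over 10 agents: 2/2 + 4/4 + 3/3 + 3/4 + 3/4 + 2/2 + 2/4 + 1/5 + 1/3 + 1/3 = 103/15; mean = 103/15 ÷ 10 = 103/150 = 0.686666… → 0.687.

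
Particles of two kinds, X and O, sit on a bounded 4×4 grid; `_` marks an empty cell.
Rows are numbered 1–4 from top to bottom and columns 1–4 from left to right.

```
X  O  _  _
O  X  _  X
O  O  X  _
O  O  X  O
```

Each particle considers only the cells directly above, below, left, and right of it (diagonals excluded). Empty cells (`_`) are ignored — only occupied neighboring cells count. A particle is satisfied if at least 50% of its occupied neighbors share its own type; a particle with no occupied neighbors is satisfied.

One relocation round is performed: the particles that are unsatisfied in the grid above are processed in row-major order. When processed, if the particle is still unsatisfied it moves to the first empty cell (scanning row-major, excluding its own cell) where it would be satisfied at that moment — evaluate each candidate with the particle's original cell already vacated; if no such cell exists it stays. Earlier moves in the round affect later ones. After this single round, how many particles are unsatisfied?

Initially unsatisfied (in order): (1,1), (1,2), (2,1), (2,2), (4,3), (4,4).
  (1,1) → (1,4).
  (1,2) → (1,1).
  (2,1): now satisfied by earlier moves; stays.
  (2,2) → (1,3).
  (4,3) → (1,2).
  (4,4): now satisfied by earlier moves; stays.
Resulting grid:
O X X X
O _ _ X
O O X _
O O _ O
Unsatisfied now: (3,3).

1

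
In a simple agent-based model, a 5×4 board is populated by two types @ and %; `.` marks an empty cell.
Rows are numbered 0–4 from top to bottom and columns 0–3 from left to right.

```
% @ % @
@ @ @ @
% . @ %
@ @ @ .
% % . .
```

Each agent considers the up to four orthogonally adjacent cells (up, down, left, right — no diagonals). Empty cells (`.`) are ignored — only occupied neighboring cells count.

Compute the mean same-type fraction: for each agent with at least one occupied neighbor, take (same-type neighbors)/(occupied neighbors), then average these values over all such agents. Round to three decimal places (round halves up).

0.453

(0,0)% 0/2
(0,1)@ 1/3
(0,2)% 0/3
(0,3)@ 1/2
(1,0)@ 1/3
(1,1)@ 3/3
(1,2)@ 3/4
(1,3)@ 2/3
(2,0)% 0/2
(2,2)@ 2/3
(2,3)% 0/2
(3,0)@ 1/3
(3,1)@ 2/3
(3,2)@ 2/2
(4,0)% 1/2
(4,1)% 1/2
Sum over 16 agents: 0/2 + 1/3 + 0/3 + 1/2 + 1/3 + 3/3 + 3/4 + 2/3 + 0/2 + 2/3 + 0/2 + 1/3 + 2/3 + 2/2 + 1/2 + 1/2 = 29/4; mean = 29/4 ÷ 16 = 29/64 = 0.453125 → 0.453.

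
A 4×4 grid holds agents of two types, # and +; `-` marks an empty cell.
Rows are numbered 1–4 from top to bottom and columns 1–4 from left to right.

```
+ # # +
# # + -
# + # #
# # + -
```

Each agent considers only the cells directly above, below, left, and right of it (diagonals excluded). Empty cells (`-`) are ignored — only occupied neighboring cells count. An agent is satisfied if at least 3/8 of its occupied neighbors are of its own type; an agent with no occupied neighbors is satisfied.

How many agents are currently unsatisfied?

Row 1: (1,1)+ 0/2 not · (1,2)# 2/3 satisfied · (1,3)# 1/3 not · (1,4)+ 0/1 not
Row 2: (2,1)# 2/3 satisfied · (2,2)# 2/4 satisfied · (2,3)+ 0/3 not
Row 3: (3,1)# 2/3 satisfied · (3,2)+ 0/4 not · (3,3)# 1/4 not · (3,4)# 1/1 satisfied
Row 4: (4,1)# 2/2 satisfied · (4,2)# 1/3 not · (4,3)+ 0/2 not
Unsatisfied: (1,1), (1,3), (1,4), (2,3), (3,2), (3,3), (4,2), (4,3) — 8 in total.

8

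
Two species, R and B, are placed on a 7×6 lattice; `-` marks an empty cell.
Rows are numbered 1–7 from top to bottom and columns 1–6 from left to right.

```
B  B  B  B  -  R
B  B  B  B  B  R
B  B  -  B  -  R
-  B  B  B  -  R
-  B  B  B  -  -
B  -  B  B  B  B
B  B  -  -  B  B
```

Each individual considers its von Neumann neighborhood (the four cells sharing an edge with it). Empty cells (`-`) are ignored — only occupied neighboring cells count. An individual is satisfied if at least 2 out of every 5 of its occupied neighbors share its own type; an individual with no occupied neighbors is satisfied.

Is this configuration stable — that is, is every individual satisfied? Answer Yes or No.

Yes

Row 1: (1,1)B 2/2 ✓ · (1,2)B 3/3 ✓ · (1,3)B 3/3 ✓ · (1,4)B 2/2 ✓ · (1,6)R 1/1 ✓
Row 2: (2,1)B 3/3 ✓ · (2,2)B 4/4 ✓ · (2,3)B 3/3 ✓ · (2,4)B 4/4 ✓ · (2,5)B 1/2 ✓ · (2,6)R 2/3 ✓
Row 3: (3,1)B 2/2 ✓ · (3,2)B 3/3 ✓ · (3,4)B 2/2 ✓ · (3,6)R 2/2 ✓
Row 4: (4,2)B 3/3 ✓ · (4,3)B 3/3 ✓ · (4,4)B 3/3 ✓ · (4,6)R 1/1 ✓
Row 5: (5,2)B 2/2 ✓ · (5,3)B 4/4 ✓ · (5,4)B 3/3 ✓
Row 6: (6,1)B 1/1 ✓ · (6,3)B 2/2 ✓ · (6,4)B 3/3 ✓ · (6,5)B 3/3 ✓ · (6,6)B 2/2 ✓
Row 7: (7,1)B 2/2 ✓ · (7,2)B 1/1 ✓ · (7,5)B 2/2 ✓ · (7,6)B 2/2 ✓
All meet the threshold, so the configuration is stable.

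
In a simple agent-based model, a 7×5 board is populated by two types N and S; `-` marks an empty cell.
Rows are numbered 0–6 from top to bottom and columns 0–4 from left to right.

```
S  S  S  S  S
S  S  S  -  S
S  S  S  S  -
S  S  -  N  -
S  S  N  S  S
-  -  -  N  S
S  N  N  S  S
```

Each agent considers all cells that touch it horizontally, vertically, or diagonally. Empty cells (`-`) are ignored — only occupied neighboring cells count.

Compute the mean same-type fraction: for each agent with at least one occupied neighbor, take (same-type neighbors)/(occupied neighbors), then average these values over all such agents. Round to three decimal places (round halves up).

(0,0)S 3/3
(0,1)S 5/5
(0,2)S 4/4
(0,3)S 4/4
(0,4)S 2/2
(1,0)S 5/5
(1,1)S 8/8
(1,2)S 7/7
(1,4)S 3/3
(2,0)S 5/5
(2,1)S 7/7
(2,2)S 5/6
(2,3)S 3/4
(3,0)S 5/5
(3,1)S 6/7
(3,3)N 1/5
(4,0)S 3/3
(4,1)S 3/4
(4,2)N 2/5
(4,3)S 2/5
(4,4)S 2/4
(5,3)N 2/7
(5,4)S 4/5
(6,0)S 0/1
(6,1)N 1/2
(6,2)N 2/3
(6,3)S 2/4
(6,4)S 2/3
Sum over 28 agents: 3/3 + 5/5 + 4/4 + 4/4 + 2/2 + 5/5 + 8/8 + 7/7 + 3/3 + 5/5 + 7/7 + 5/6 + 3/4 + 5/5 + 6/7 + 1/5 + 3/3 + 3/4 + 2/5 + 2/5 + 2/4 + 2/7 + 4/5 + 0/1 + 1/2 + 2/3 + 2/4 + 2/3 = 4433/210; mean = 4433/210 ÷ 28 = 4433/5880 = 0.753911… → 0.754.

0.754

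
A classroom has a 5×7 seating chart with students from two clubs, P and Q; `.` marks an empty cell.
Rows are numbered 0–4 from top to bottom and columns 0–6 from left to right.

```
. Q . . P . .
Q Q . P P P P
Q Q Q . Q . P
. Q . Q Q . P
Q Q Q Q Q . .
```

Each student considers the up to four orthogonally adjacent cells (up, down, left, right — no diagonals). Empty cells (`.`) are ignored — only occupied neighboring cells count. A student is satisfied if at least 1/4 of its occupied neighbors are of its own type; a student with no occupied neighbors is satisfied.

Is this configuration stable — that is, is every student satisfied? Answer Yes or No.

Yes

Row 0: (0,1)Q 1/1 satisfied · (0,4)P 1/1 satisfied
Row 1: (1,0)Q 2/2 satisfied · (1,1)Q 3/3 satisfied · (1,3)P 1/1 satisfied · (1,4)P 3/4 satisfied · (1,5)P 2/2 satisfied · (1,6)P 2/2 satisfied
Row 2: (2,0)Q 2/2 satisfied · (2,1)Q 4/4 satisfied · (2,2)Q 1/1 satisfied · (2,4)Q 1/2 satisfied · (2,6)P 2/2 satisfied
Row 3: (3,1)Q 2/2 satisfied · (3,3)Q 2/2 satisfied · (3,4)Q 3/3 satisfied · (3,6)P 1/1 satisfied
Row 4: (4,0)Q 1/1 satisfied · (4,1)Q 3/3 satisfied · (4,2)Q 2/2 satisfied · (4,3)Q 3/3 satisfied · (4,4)Q 2/2 satisfied
All meet the threshold, so the configuration is stable.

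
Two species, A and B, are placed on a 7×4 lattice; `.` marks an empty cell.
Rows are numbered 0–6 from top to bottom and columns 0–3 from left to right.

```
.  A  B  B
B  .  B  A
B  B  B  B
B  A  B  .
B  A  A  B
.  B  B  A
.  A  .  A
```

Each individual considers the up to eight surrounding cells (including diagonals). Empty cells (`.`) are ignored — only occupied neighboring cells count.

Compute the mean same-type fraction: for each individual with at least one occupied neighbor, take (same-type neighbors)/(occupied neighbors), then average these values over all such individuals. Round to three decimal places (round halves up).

(0,1)A 0/3
(0,2)B 2/4
(0,3)B 2/3
(1,0)B 2/3
(1,2)B 5/7
(1,3)A 0/5
(2,0)B 3/4
(2,1)B 6/7
(2,2)B 4/6
(2,3)B 3/4
(3,0)B 3/5
(3,1)A 2/8
(3,2)B 4/7
(4,0)B 2/4
(4,1)A 2/7
(4,2)A 3/7
(4,3)B 2/4
(5,1)B 2/5
(5,2)B 2/7
(5,3)A 2/4
(6,1)A 0/2
(6,3)A 1/2
Sum over 22 individuals: 0/3 + 2/4 + 2/3 + 2/3 + 5/7 + 0/5 + 3/4 + 6/7 + 4/6 + 3/4 + 3/5 + 2/8 + 4/7 + 2/4 + 2/7 + 3/7 + 2/4 + 2/5 + 2/7 + 2/4 + 0/2 + 1/2 = 291/28; mean = 291/28 ÷ 22 = 291/616 = 0.472402… → 0.472.

0.472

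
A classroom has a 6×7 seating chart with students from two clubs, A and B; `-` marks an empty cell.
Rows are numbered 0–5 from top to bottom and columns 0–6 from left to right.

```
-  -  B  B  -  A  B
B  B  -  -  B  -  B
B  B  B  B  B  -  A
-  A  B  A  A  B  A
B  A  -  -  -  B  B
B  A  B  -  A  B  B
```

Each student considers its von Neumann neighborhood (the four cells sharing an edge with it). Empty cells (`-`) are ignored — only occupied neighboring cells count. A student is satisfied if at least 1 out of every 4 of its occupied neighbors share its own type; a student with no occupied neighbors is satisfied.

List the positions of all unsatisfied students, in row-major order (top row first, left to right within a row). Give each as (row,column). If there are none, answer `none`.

(0,5), (5,2), (5,4)

Row 0: (0,2)B 1/1 satisfied · (0,3)B 1/1 satisfied · (0,5)A 0/1 not · (0,6)B 1/2 satisfied
Row 1: (1,0)B 2/2 satisfied · (1,1)B 2/2 satisfied · (1,4)B 1/1 satisfied · (1,6)B 1/2 satisfied
Row 2: (2,0)B 2/2 satisfied · (2,1)B 3/4 satisfied · (2,2)B 3/3 satisfied · (2,3)B 2/3 satisfied · (2,4)B 2/3 satisfied · (2,6)A 1/2 satisfied
Row 3: (3,1)A 1/3 satisfied · (3,2)B 1/3 satisfied · (3,3)A 1/3 satisfied · (3,4)A 1/3 satisfied · (3,5)B 1/3 satisfied · (3,6)A 1/3 satisfied
Row 4: (4,0)B 1/2 satisfied · (4,1)A 2/3 satisfied · (4,5)B 3/3 satisfied · (4,6)B 2/3 satisfied
Row 5: (5,0)B 1/2 satisfied · (5,1)A 1/3 satisfied · (5,2)B 0/1 not · (5,4)A 0/1 not · (5,5)B 2/3 satisfied · (5,6)B 2/2 satisfied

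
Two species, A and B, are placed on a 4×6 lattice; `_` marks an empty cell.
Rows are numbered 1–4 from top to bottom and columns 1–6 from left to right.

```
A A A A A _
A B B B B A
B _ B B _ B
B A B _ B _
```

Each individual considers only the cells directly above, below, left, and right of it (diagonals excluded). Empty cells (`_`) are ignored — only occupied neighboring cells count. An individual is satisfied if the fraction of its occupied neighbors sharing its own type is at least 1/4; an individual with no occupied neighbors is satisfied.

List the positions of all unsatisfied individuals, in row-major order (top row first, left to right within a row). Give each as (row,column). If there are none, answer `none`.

(2,6), (3,6), (4,2)

Row 1: (1,1)A 2/2 satisfied · (1,2)A 2/3 satisfied · (1,3)A 2/3 satisfied · (1,4)A 2/3 satisfied · (1,5)A 1/2 satisfied
Row 2: (2,1)A 1/3 satisfied · (2,2)B 1/3 satisfied · (2,3)B 3/4 satisfied · (2,4)B 3/4 satisfied · (2,5)B 1/3 satisfied · (2,6)A 0/2 not
Row 3: (3,1)B 1/2 satisfied · (3,3)B 3/3 satisfied · (3,4)B 2/2 satisfied · (3,6)B 0/1 not
Row 4: (4,1)B 1/2 satisfied · (4,2)A 0/2 not · (4,3)B 1/2 satisfied · (4,5)B 0/0 satisfied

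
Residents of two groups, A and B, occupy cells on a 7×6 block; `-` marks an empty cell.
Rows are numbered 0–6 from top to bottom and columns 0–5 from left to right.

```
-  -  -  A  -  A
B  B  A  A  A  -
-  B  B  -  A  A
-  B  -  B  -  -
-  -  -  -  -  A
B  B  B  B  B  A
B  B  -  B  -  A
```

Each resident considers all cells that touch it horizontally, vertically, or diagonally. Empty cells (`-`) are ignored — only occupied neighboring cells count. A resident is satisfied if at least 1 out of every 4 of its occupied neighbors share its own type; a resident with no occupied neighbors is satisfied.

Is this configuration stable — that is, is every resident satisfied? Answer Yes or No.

(0,3)A 3/3 satisfied
(0,5)A 1/1 satisfied
(1,0)B 2/2 satisfied
(1,1)B 3/4 satisfied
(1,2)A 2/5 satisfied
(1,3)A 4/5 satisfied
(1,4)A 5/5 satisfied
(2,1)B 4/5 satisfied
(2,2)B 4/6 satisfied
(2,4)A 3/4 satisfied
(2,5)A 2/2 satisfied
(3,1)B 2/2 satisfied
(3,3)B 1/2 satisfied
(4,5)A 1/2 satisfied
(5,0)B 3/3 satisfied
(5,1)B 4/4 satisfied
(5,2)B 4/4 satisfied
(5,3)B 3/3 satisfied
(5,4)B 2/5 satisfied
(5,5)A 2/3 satisfied
(6,0)B 3/3 satisfied
(6,1)B 4/4 satisfied
(6,3)B 3/3 satisfied
(6,5)A 1/2 satisfied
All meet the threshold, so the configuration is stable.

Yes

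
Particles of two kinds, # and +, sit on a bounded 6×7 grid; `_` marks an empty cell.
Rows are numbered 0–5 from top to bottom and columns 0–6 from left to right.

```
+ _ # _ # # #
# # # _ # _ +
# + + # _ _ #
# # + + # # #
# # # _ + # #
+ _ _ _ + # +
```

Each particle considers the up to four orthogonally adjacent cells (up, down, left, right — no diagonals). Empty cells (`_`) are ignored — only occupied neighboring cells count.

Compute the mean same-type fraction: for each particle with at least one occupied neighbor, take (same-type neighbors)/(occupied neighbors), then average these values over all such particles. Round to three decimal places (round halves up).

(0,0)+ 0/1
(0,2)# 1/1
(0,4)# 2/2
(0,5)# 2/2
(0,6)# 1/2
(1,0)# 2/3
(1,1)# 2/3
(1,2)# 2/3
(1,4)# 1/1
(1,6)+ 0/2
(2,0)# 2/3
(2,1)+ 1/4
(2,2)+ 2/4
(2,3)# 0/2
(2,6)# 1/2
(3,0)# 3/3
(3,1)# 2/4
(3,2)+ 2/4
(3,3)+ 1/3
(3,4)# 1/3
(3,5)# 3/3
(3,6)# 3/3
(4,0)# 2/3
(4,1)# 3/3
(4,2)# 1/2
(4,4)+ 1/3
(4,5)# 3/4
(4,6)# 2/3
(5,0)+ 0/1
(5,4)+ 1/2
(5,5)# 1/3
(5,6)+ 0/2
Sum over 32 particles: 0/1 + 1/1 + 2/2 + 2/2 + 1/2 + 2/3 + 2/3 + 2/3 + 1/1 + 0/2 + 2/3 + 1/4 + 2/4 + 0/2 + 1/2 + 3/3 + 2/4 + 2/4 + 1/3 + 1/3 + 3/3 + 3/3 + 2/3 + 3/3 + 1/2 + 1/3 + 3/4 + 2/3 + 0/1 + 1/2 + 1/3 + 0/2 = 107/6; mean = 107/6 ÷ 32 = 107/192 = 0.557291… → 0.557.

0.557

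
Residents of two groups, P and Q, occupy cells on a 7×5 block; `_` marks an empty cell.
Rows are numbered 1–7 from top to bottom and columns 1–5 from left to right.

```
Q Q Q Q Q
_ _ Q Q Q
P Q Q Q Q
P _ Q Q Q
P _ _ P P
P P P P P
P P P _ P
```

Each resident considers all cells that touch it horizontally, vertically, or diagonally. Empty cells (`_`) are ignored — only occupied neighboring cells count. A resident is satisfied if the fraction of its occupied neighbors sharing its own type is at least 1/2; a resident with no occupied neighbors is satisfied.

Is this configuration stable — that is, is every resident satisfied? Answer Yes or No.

(1,1)Q 1/1 ok
(1,2)Q 3/3 ok
(1,3)Q 4/4 ok
(1,4)Q 5/5 ok
(1,5)Q 3/3 ok
(2,3)Q 7/7 ok
(2,4)Q 8/8 ok
(2,5)Q 5/5 ok
(3,1)P 1/2 ok
(3,2)Q 3/5 ok
(3,3)Q 6/6 ok
(3,4)Q 8/8 ok
(3,5)Q 5/5 ok
(4,1)P 2/3 ok
(4,3)Q 4/5 ok
(4,4)Q 5/7 ok
(4,5)Q 3/5 ok
(5,1)P 3/3 ok
(5,4)P 4/7 ok
(5,5)P 3/5 ok
(6,1)P 4/4 ok
(6,2)P 6/6 ok
(6,3)P 5/5 ok
(6,4)P 6/6 ok
(6,5)P 4/4 ok
(7,1)P 3/3 ok
(7,2)P 5/5 ok
(7,3)P 4/4 ok
(7,5)P 2/2 ok
All meet the threshold, so the configuration is stable.

Yes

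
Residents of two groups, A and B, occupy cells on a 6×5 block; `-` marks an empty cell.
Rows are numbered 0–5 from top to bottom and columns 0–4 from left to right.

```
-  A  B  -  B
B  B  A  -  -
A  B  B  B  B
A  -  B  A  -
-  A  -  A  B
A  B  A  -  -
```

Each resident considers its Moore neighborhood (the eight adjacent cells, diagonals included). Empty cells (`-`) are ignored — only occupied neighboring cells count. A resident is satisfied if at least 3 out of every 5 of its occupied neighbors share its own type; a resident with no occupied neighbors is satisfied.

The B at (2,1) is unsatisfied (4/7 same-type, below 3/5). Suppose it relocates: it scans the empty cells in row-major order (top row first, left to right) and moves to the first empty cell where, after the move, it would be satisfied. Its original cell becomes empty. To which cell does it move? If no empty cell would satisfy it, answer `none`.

(0,0)

Vacating (2,1). Empty cells in order:
  (0,0): 2/3 same-type → satisfied — stop here.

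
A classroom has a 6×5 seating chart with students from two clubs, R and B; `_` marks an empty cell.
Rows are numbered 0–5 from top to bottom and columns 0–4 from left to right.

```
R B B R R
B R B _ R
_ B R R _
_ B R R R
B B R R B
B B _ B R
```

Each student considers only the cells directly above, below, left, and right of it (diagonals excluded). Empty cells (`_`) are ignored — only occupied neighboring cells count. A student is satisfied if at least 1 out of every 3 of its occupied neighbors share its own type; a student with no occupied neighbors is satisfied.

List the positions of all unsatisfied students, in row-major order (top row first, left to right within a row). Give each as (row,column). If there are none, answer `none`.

(0,0), (1,0), (1,1), (4,4), (5,3), (5,4)

(0,0)R 0/2 not
(0,1)B 1/3 satisfied
(0,2)B 2/3 satisfied
(0,3)R 1/2 satisfied
(0,4)R 2/2 satisfied
(1,0)B 0/2 not
(1,1)R 0/4 not
(1,2)B 1/3 satisfied
(1,4)R 1/1 satisfied
(2,1)B 1/3 satisfied
(2,2)R 2/4 satisfied
(2,3)R 2/2 satisfied
(3,1)B 2/3 satisfied
(3,2)R 3/4 satisfied
(3,3)R 4/4 satisfied
(3,4)R 1/2 satisfied
(4,0)B 2/2 satisfied
(4,1)B 3/4 satisfied
(4,2)R 2/3 satisfied
(4,3)R 2/4 satisfied
(4,4)B 0/3 not
(5,0)B 2/2 satisfied
(5,1)B 2/2 satisfied
(5,3)B 0/2 not
(5,4)R 0/2 not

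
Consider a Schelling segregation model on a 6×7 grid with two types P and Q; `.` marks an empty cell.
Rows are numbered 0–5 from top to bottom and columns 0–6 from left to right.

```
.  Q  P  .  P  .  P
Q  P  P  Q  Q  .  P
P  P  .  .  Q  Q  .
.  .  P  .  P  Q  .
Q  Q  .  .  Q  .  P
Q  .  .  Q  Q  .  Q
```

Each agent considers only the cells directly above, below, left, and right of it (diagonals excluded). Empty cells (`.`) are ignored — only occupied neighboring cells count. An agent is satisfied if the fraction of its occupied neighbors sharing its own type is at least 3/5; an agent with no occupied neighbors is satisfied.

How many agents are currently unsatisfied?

(0,1)Q 0/2 unhappy
(0,2)P 1/2 unhappy
(0,4)P 0/1 unhappy
(0,6)P 1/1 ok
(1,0)Q 0/2 unhappy
(1,1)P 2/4 unhappy
(1,2)P 2/3 ok
(1,3)Q 1/2 unhappy
(1,4)Q 2/3 ok
(1,6)P 1/1 ok
(2,0)P 1/2 unhappy
(2,1)P 2/2 ok
(2,4)Q 2/3 ok
(2,5)Q 2/2 ok
(3,2)P 0/0 ok
(3,4)P 0/3 unhappy
(3,5)Q 1/2 unhappy
(4,0)Q 2/2 ok
(4,1)Q 1/1 ok
(4,4)Q 1/2 unhappy
(4,6)P 0/1 unhappy
(5,0)Q 1/1 ok
(5,3)Q 1/1 ok
(5,4)Q 2/2 ok
(5,6)Q 0/1 unhappy
Unsatisfied: (0,1), (0,2), (0,4), (1,0), (1,1), (1,3), (2,0), (3,4), (3,5), (4,4), (4,6), (5,6) — 12 in total.

12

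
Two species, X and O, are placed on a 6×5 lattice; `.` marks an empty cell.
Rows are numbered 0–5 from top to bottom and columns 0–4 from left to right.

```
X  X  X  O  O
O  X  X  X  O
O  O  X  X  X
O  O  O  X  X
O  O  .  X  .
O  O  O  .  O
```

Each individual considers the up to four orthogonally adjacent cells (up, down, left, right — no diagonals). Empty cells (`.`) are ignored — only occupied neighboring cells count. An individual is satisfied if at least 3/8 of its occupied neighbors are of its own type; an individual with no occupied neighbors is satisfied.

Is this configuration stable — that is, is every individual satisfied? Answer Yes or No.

No

Row 0: (0,0)X 1/2 ✓ · (0,1)X 3/3 ✓ · (0,2)X 2/3 ✓ · (0,3)O 1/3 ✗ · (0,4)O 2/2 ✓
Row 1: (1,0)O 1/3 ✗ · (1,1)X 2/4 ✓ · (1,2)X 4/4 ✓ · (1,3)X 2/4 ✓ · (1,4)O 1/3 ✗
Row 2: (2,0)O 3/3 ✓ · (2,1)O 2/4 ✓ · (2,2)X 2/4 ✓ · (2,3)X 4/4 ✓ · (2,4)X 2/3 ✓
Row 3: (3,0)O 3/3 ✓ · (3,1)O 4/4 ✓ · (3,2)O 1/3 ✗ · (3,3)X 3/4 ✓ · (3,4)X 2/2 ✓
Row 4: (4,0)O 3/3 ✓ · (4,1)O 3/3 ✓ · (4,3)X 1/1 ✓
Row 5: (5,0)O 2/2 ✓ · (5,1)O 3/3 ✓ · (5,2)O 1/1 ✓ · (5,4)O 0/0 ✓
For instance (0,3) has only 1/3 same-type neighbors, below 3/8.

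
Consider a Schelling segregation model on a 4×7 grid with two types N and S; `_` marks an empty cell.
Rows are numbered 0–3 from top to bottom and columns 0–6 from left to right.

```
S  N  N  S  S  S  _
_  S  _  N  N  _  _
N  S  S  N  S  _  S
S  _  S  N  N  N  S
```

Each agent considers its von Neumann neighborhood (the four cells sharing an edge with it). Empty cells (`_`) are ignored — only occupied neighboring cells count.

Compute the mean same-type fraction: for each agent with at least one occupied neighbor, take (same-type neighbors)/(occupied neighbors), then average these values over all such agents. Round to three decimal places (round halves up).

Row 0: (0,0)S 0/1 · (0,1)N 1/3 · (0,2)N 1/2 · (0,3)S 1/3 · (0,4)S 2/3 · (0,5)S 1/1
Row 1: (1,1)S 1/2 · (1,3)N 2/3 · (1,4)N 1/3
Row 2: (2,0)N 0/2 · (2,1)S 2/3 · (2,2)S 2/3 · (2,3)N 2/4 · (2,4)S 0/3 · (2,6)S 1/1
Row 3: (3,0)S 0/1 · (3,2)S 1/2 · (3,3)N 2/3 · (3,4)N 2/3 · (3,5)N 1/2 · (3,6)S 1/2
Sum over 21 agents: 0/1 + 1/3 + 1/2 + 1/3 + 2/3 + 1/1 + 1/2 + 2/3 + 1/3 + 0/2 + 2/3 + 2/3 + 2/4 + 0/3 + 1/1 + 0/1 + 1/2 + 2/3 + 2/3 + 1/2 + 1/2 = 10; mean = 10 ÷ 21 = 10/21 = 0.476190… → 0.476.

0.476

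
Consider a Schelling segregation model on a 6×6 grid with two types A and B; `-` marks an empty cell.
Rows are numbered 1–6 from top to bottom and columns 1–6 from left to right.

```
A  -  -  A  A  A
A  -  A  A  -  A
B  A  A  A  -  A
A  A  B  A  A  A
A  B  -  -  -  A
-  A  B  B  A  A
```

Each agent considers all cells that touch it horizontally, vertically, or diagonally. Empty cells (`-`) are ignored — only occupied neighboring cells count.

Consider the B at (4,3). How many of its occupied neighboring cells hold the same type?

1

Occupied neighbors of (4,3): (3,2)=A, (3,3)=A, (3,4)=A, (4,2)=A, (4,4)=A, (5,2)=B.
Same type (B): 1 of 6.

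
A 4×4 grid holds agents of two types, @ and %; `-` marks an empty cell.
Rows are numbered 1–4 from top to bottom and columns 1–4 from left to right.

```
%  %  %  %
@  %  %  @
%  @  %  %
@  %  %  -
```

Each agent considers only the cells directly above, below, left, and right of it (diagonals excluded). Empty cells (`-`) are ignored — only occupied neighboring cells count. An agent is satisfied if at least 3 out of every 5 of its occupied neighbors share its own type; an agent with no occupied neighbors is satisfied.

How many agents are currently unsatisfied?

10

Row 1: (1,1)% 1/2 ✗ · (1,2)% 3/3 ✓ · (1,3)% 3/3 ✓ · (1,4)% 1/2 ✗
Row 2: (2,1)@ 0/3 ✗ · (2,2)% 2/4 ✗ · (2,3)% 3/4 ✓ · (2,4)@ 0/3 ✗
Row 3: (3,1)% 0/3 ✗ · (3,2)@ 0/4 ✗ · (3,3)% 3/4 ✓ · (3,4)% 1/2 ✗
Row 4: (4,1)@ 0/2 ✗ · (4,2)% 1/3 ✗ · (4,3)% 2/2 ✓
Unsatisfied: (1,1), (1,4), (2,1), (2,2), (2,4), (3,1), (3,2), (3,4), (4,1), (4,2) — 10 in total.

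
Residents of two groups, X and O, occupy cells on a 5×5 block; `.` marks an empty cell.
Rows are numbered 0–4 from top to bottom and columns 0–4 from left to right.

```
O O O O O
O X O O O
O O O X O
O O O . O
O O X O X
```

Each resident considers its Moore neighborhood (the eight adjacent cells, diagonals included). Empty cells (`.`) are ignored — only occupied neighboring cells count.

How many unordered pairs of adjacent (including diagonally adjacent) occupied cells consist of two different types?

21

Scan each occupied cell's neighbors to the right and below (and the two forward diagonals) so each pair is counted once.
From row 0: 3 unlike of 17 pairs (running 3/17).
From row 1: 8 unlike of 17 pairs (running 11/34).
From row 2: 4 unlike of 14 pairs (running 15/48).
From row 3: 3 unlike of 12 pairs (running 18/60).
From row 4: 3 unlike of 4 pairs (running 21/64).
Total adjacent occupied pairs: 64; unlike-type pairs: 21.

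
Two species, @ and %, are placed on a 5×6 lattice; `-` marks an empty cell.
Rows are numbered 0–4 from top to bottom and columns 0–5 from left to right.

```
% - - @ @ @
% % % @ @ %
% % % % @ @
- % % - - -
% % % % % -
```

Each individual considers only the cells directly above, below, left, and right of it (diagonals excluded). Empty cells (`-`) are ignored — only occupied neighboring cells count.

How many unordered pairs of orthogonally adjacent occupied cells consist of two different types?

Scan each occupied cell's neighbors to the right and below so each pair is counted once.
Row 0: %(0,0)–%(1,0)= @(0,3)–@(0,4)= @(0,3)–@(1,3)= @(0,4)–@(0,5)= @(0,4)–@(1,4)= @(0,5)–%(1,5)≠  → 1/6 unlike.
Row 1: %(1,0)–%(1,1)= %(1,0)–%(2,0)= %(1,1)–%(1,2)= %(1,1)–%(2,1)= %(1,2)–@(1,3)≠ %(1,2)–%(2,2)= @(1,3)–@(1,4)= @(1,3)–%(2,3)≠ @(1,4)–%(1,5)≠ @(1,4)–@(2,4)= %(1,5)–@(2,5)≠  → 4/11 unlike.
Row 2: %(2,0)–%(2,1)= %(2,1)–%(2,2)= %(2,1)–%(3,1)= %(2,2)–%(2,3)= %(2,2)–%(3,2)= %(2,3)–@(2,4)≠ @(2,4)–@(2,5)=  → 1/7 unlike.
Row 3: %(3,1)–%(3,2)= %(3,1)–%(4,1)= %(3,2)–%(4,2)=  → 0/3 unlike.
Row 4: %(4,0)–%(4,1)= %(4,1)–%(4,2)= %(4,2)–%(4,3)= %(4,3)–%(4,4)=  → 0/4 unlike.
Total adjacent occupied pairs: 31; unlike-type pairs: 6.

6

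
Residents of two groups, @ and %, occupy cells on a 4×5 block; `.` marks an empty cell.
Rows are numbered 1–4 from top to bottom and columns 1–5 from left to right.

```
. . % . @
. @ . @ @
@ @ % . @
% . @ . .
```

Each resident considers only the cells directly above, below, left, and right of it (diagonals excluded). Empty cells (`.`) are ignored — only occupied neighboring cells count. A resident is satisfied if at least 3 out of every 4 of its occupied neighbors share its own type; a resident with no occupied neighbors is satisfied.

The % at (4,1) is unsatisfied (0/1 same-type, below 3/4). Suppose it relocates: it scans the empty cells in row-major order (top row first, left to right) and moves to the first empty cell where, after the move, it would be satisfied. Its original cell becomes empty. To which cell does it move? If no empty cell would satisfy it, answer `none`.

Vacating (4,1). Empty cells in order:
  (1,1): 0/0 same-type → satisfied — stop here.

(1,1)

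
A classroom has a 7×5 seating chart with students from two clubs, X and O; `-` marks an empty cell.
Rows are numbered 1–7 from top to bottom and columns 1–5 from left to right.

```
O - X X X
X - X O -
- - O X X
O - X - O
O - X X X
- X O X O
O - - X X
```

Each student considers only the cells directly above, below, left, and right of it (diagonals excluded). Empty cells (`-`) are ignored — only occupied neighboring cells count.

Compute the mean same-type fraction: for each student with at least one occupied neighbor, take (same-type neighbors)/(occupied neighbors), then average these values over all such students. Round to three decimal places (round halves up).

0.449

Row 1: (1,1)O 0/1 · (1,3)X 2/2 · (1,4)X 2/3 · (1,5)X 1/1
Row 2: (2,1)X 0/1 · (2,3)X 1/3 · (2,4)O 0/3
Row 3: (3,3)O 0/3 · (3,4)X 1/3 · (3,5)X 1/2
Row 4: (4,1)O 1/1 · (4,3)X 1/2 · (4,5)O 0/2
Row 5: (5,1)O 1/1 · (5,3)X 2/3 · (5,4)X 3/3 · (5,5)X 1/3
Row 6: (6,2)X 0/1 · (6,3)O 0/3 · (6,4)X 2/4 · (6,5)O 0/3
Row 7: (7,1)O — no occupied neighbors · (7,4)X 2/2 · (7,5)X 1/2
Sum over 23 students: 0/1 + 2/2 + 2/3 + 1/1 + 0/1 + 1/3 + 0/3 + 0/3 + 1/3 + 1/2 + 1/1 + 1/2 + 0/2 + 1/1 + 2/3 + 3/3 + 1/3 + 0/1 + 0/3 + 2/4 + 0/3 + 2/2 + 1/2 = 31/3; mean = 31/3 ÷ 23 = 31/69 = 0.449275… → 0.449.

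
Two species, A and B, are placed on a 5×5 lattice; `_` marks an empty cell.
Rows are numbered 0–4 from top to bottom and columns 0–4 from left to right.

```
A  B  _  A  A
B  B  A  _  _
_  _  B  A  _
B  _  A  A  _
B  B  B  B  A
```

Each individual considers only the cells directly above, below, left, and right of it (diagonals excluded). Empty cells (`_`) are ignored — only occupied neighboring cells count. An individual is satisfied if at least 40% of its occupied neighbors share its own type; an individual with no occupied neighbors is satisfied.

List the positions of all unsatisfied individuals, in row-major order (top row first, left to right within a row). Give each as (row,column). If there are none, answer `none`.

(0,0), (1,2), (2,2), (3,2), (4,3), (4,4)

Row 0: (0,0)A 0/2 not · (0,1)B 1/2 satisfied · (0,3)A 1/1 satisfied · (0,4)A 1/1 satisfied
Row 1: (1,0)B 1/2 satisfied · (1,1)B 2/3 satisfied · (1,2)A 0/2 not
Row 2: (2,2)B 0/3 not · (2,3)A 1/2 satisfied
Row 3: (3,0)B 1/1 satisfied · (3,2)A 1/3 not · (3,3)A 2/3 satisfied
Row 4: (4,0)B 2/2 satisfied · (4,1)B 2/2 satisfied · (4,2)B 2/3 satisfied · (4,3)B 1/3 not · (4,4)A 0/1 not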